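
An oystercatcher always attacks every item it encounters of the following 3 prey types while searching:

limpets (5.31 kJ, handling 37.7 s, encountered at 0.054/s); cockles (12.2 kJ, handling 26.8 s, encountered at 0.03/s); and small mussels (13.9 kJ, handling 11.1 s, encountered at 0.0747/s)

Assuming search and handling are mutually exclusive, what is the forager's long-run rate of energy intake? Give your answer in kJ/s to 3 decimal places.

Energy encountered per unit search time: 0.054×5.31 + 0.03×12.2 + 0.0747×13.9 = 1.691 kJ/s.
Handling time per unit search time: 0.054×37.7 + 0.03×26.8 + 0.0747×11.1 = 3.669.
Rate = 1.691/(1 + 3.669) = 0.3622 kJ/s.

0.362 kJ/s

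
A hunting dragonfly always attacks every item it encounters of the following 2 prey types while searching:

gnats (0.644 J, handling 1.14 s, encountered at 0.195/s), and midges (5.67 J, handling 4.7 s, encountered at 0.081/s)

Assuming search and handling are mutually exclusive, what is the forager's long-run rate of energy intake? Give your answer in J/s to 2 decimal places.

0.36 J/s

R = (0.195×0.644 + 0.081×5.67) / (1 + 0.195×1.14 + 0.081×4.7) = 0.5848/1.603 = 0.3648 J/s.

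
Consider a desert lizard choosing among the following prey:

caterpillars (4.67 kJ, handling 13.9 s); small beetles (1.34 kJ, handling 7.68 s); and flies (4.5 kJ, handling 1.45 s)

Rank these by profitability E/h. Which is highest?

Profitability E/h (kJ/s): caterpillars = 4.67/13.9 = 0.336, small beetles = 1.34/7.68 = 0.174, flies = 4.5/1.45 = 3.1.
Ranked: flies > caterpillars > small beetles.

flies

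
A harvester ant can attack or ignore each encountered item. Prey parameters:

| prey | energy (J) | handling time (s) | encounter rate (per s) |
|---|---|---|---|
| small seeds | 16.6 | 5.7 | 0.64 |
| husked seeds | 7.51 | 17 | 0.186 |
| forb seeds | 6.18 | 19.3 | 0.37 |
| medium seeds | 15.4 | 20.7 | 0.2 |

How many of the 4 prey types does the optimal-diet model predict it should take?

Rank by E/h (J/s): small seeds 2.91, medium seeds 0.744, husked seeds 0.442, forb seeds 0.32. Include each in turn until the next type's E/h falls below the running intake rate.
Rate on top 1: 2.286. medium seeds: 0.744 < 2.286 → exclude; stop.
Optimal diet: small seeds — 1 of 4 types.

1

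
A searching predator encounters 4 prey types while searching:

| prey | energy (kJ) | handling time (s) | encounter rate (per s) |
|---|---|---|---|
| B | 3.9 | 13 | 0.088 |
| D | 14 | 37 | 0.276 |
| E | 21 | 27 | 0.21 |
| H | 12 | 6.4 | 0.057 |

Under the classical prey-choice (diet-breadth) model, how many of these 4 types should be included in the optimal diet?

Rank by E/h (kJ/s): H 1.88, E 0.778, D 0.378, B 0.3. Include each in turn until the next type's E/h falls below the running intake rate.
Rate on top 1: 0.5012. E: 0.778 > 0.5012 → include.
Rate on top 2: 0.7241. D: 0.378 < 0.7241 → exclude; stop.
Optimal diet: H, E — 2 of 4 types.

2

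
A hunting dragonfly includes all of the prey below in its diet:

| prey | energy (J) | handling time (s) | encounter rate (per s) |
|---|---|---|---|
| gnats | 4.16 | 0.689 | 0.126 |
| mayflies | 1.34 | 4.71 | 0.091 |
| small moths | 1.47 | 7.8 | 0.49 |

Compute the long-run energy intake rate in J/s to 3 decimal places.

Energy encountered per unit search time: 0.126×4.16 + 0.091×1.34 + 0.49×1.47 = 1.366 J/s.
Handling time per unit search time: 0.126×0.689 + 0.091×4.71 + 0.49×7.8 = 4.337.
Rate = 1.366/(1 + 4.337) = 0.256 J/s.

0.256 J/s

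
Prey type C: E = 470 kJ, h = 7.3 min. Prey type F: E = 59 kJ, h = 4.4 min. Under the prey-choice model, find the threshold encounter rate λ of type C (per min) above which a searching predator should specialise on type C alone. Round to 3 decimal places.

Drop type F once their profitability E₂/h₂ falls below the rate achievable on type C alone: E₂/h₂ = λE₁/(1 + λh₁).
Solve for λ: λE₁h₂ = E₂(1 + λh₁) → λ(E₁h₂ − E₂h₁) = E₂ → λ = E₂/(E₁h₂ − E₂h₁).
λ = 59/(470×4.4 − 59×7.3) = 59/1637 = 0.03603 per min.

0.036 per min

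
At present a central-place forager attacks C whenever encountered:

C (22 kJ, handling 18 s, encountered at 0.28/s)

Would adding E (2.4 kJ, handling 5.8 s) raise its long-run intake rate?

Intake rate on the current diet: R = (0.28×22) / (1 + 0.28×18) = 6.16/6.04 = 1.02 kJ/s.
Profitability of E: 2.4/5.8 = 0.4138 kJ/s.
Since 0.4138 < R, time spent handling E is better spent searching.

No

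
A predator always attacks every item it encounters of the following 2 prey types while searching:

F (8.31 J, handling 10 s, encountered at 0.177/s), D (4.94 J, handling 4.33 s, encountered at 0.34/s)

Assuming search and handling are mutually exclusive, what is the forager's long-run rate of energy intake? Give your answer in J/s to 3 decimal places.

0.743 J/s

R = Σλ_iE_i / (1 + Σλ_ih_i)
Numerator: 0.177×8.31 + 0.34×4.94 = 3.15
Denominator: 1 + 0.177×10 + 0.34×4.33 = 4.242
R = 3.15/4.242 = 0.7427 J/s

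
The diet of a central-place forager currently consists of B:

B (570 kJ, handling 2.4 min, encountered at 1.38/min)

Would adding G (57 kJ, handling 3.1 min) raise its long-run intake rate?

Current rate: (1.38×570)/(1 + 1.38×2.4) = 182.4 kJ/min.
Profitability of G: 57/3.1 = 18.39 kJ/min.
Since 18.39 < R, time spent handling G is better spent searching.

No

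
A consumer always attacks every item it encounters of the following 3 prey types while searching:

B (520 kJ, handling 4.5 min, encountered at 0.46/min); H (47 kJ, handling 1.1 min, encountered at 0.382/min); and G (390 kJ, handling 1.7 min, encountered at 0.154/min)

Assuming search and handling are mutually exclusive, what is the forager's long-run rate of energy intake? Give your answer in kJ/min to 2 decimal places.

R = Σλ_iE_i / (1 + Σλ_ih_i)
Numerator: 0.46×520 + 0.382×47 + 0.154×390 = 317.2
Denominator: 1 + 0.46×4.5 + 0.382×1.1 + 0.154×1.7 = 3.752
R = 317.2/3.752 = 84.55 kJ/min

84.55 kJ/min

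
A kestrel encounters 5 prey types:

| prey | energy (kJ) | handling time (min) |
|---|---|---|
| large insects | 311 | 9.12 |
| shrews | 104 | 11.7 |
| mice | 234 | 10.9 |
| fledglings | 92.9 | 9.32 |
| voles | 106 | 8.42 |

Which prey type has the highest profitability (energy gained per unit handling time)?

Profitability E/h (kJ/min): large insects = 311/9.12 = 34.1, shrews = 104/11.7 = 8.89, mice = 234/10.9 = 21.5, fledglings = 92.9/9.32 = 9.97, voles = 106/8.42 = 12.6.
Ranked: large insects > mice > voles > fledglings > shrews.

large insects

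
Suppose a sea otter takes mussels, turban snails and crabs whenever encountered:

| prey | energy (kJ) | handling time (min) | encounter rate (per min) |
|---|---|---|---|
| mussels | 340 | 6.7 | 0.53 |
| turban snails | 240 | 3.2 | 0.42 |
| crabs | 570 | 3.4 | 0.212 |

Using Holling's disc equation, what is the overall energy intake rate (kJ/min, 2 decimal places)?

Energy encountered per unit search time: 0.53×340 + 0.42×240 + 0.212×570 = 401.8 kJ/min.
Handling time per unit search time: 0.53×6.7 + 0.42×3.2 + 0.212×3.4 = 5.616.
Rate = 401.8/(1 + 5.616) = 60.74 kJ/min.

60.74 kJ/min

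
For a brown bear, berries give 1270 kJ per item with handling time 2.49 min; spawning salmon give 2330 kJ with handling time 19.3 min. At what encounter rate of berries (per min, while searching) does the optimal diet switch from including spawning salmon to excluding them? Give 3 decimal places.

0.125 per min

At the threshold, the rate on berries alone equals the profitability of spawning salmon: λ·1270/(1 + λ·2.49) = 2330/19.3 = 120.7.
Rearranging, λ(1270 − 120.7×2.49) = 120.7, so λ = 120.7/969.4 = 0.1245 per min.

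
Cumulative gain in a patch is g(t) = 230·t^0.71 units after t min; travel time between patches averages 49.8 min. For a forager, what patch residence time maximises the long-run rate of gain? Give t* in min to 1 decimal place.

121.9 min

Optimal t* satisfies g'(t*) = g(t*)/(T + t*).
g'(t) = 0.71·230·t^-0.29. Setting 0.71·230·t^-0.29 = 230·t^0.71/(49.8+t) gives 0.71(49.8+t) = t, so 0.29·t = 0.71×49.8.
t* = 0.71×49.8/0.29 = 121.9 min.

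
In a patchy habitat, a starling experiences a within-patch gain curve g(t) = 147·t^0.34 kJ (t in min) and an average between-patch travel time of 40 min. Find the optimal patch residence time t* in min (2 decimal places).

20.61 min

Maximise g(t)/(T+t): set derivative to zero → g'(t)(T+t) = g(t).
g'(t) = 0.34·147·t^-0.66. Setting 0.34·147·t^-0.66 = 147·t^0.34/(40+t) gives 0.34(40+t) = t, so 0.66·t = 0.34×40.
t* = 0.34×40/0.66 = 20.61 min.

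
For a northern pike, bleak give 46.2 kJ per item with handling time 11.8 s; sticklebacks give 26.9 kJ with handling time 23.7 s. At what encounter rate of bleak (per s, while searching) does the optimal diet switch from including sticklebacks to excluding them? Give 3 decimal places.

0.035 per s

At the threshold, the rate on bleak alone equals the profitability of sticklebacks: λ·46.2/(1 + λ·11.8) = 26.9/23.7 = 1.135.
Rearranging, λ(46.2 − 1.135×11.8) = 1.135, so λ = 1.135/32.81 = 0.0346 per s.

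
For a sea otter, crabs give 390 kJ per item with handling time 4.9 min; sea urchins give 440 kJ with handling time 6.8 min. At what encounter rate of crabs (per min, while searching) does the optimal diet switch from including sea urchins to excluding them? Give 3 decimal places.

At the threshold, the rate on crabs alone equals the profitability of sea urchins: λ·390/(1 + λ·4.9) = 440/6.8 = 64.71.
Rearranging, λ(390 − 64.71×4.9) = 64.71, so λ = 64.71/72.94 = 0.8871 per min.

0.887 per min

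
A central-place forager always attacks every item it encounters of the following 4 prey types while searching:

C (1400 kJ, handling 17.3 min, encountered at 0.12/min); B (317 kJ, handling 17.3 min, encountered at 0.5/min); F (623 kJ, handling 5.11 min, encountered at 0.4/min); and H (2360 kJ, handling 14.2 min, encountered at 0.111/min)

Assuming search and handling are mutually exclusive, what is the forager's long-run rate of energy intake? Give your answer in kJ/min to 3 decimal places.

Energy encountered per unit search time: 0.12×1400 + 0.5×317 + 0.4×623 + 0.111×2360 = 837.7 kJ/min.
Handling time per unit search time: 0.12×17.3 + 0.5×17.3 + 0.4×5.11 + 0.111×14.2 = 14.35.
Rate = 837.7/(1 + 14.35) = 54.58 kJ/min.

54.584 kJ/min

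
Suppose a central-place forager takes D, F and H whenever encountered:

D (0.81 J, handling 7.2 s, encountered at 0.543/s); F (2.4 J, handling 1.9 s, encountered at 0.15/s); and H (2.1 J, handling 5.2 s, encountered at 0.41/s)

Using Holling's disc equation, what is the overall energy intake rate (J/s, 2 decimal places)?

Energy encountered per unit search time: 0.543×0.81 + 0.15×2.4 + 0.41×2.1 = 1.661 J/s.
Handling time per unit search time: 0.543×7.2 + 0.15×1.9 + 0.41×5.2 = 6.327.
Rate = 1.661/(1 + 6.327) = 0.2267 J/s.

0.23 J/s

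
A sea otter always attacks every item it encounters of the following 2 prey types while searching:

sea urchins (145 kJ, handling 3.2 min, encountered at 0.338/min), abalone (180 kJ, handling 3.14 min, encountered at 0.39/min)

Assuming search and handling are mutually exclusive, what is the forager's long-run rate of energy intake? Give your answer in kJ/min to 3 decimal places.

36.056 kJ/min

Energy encountered per unit search time: 0.338×145 + 0.39×180 = 119.2 kJ/min.
Handling time per unit search time: 0.338×3.2 + 0.39×3.14 = 2.306.
Rate = 119.2/(1 + 2.306) = 36.06 kJ/min.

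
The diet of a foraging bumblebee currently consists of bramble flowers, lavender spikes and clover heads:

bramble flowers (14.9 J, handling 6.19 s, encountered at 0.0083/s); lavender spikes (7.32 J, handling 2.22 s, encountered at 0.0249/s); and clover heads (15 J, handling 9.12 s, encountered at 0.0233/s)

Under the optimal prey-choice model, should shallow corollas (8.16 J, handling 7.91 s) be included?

Intake rate on the current diet: R = (0.0083×14.9 + 0.0249×7.32 + 0.0233×15) / (1 + 0.0083×6.19 + 0.0249×2.22 + 0.0233×9.12) = 0.6554/1.319 = 0.4969 J/s.
Profitability of shallow corollas: 8.16/7.91 = 1.032 J/s.
1.032 > 0.4969, so adding shallow corollas raises the average — include it.

Yes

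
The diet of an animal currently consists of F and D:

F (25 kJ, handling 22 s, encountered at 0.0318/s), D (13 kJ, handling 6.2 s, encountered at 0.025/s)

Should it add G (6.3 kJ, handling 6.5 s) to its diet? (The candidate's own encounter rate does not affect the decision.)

On F and D alone, R = ΣλE/(1+Σλh) = 1.12/1.855 = 0.6039 kJ/s.
Profitability of G: 6.3/6.5 = 0.9692 kJ/s.
Since 0.9692 > R, including G increases the long-run rate.

Yes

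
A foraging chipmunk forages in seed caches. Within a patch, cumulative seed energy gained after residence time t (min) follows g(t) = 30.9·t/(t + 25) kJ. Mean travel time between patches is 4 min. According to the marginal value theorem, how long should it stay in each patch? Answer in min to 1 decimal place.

By the marginal value theorem, leave when the instantaneous gain rate g'(t) equals the habitat-wide average g(t)/(T + t).
g'(t) = 30.9·25/(t + 25)². Setting 30.9·25/(t+25)² = 30.9t/[(t+25)(4+t)] gives 25(4+t) = t(t+25), so t² = 25×4 = 100.
t* = √100 = 10 min.

10.0 min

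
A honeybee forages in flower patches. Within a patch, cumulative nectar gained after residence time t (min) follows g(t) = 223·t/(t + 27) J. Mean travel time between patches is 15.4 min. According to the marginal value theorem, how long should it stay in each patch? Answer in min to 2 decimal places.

Optimal t* satisfies g'(t*) = g(t*)/(T + t*).
g'(t) = 223·27/(t + 27)². Setting 223·27/(t+27)² = 223t/[(t+27)(15.4+t)] gives 27(15.4+t) = t(t+27), so t² = 27×15.4 = 415.8.
t* = √415.8 = 20.39 min.

20.39 min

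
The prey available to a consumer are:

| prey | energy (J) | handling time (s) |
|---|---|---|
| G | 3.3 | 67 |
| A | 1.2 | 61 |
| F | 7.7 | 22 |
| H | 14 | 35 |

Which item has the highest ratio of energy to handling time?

Profitability E/h (J/s): G = 3.3/67 = 0.0493, A = 1.2/61 = 0.0197, F = 7.7/22 = 0.35, H = 14/35 = 0.4.
Ranked: H > F > G > A.

H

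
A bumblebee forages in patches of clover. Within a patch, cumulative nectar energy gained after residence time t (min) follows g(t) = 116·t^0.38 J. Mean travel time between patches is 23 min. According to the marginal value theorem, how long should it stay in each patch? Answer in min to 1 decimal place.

14.1 min

Optimal t* satisfies g'(t*) = g(t*)/(T + t*).
g'(t) = 0.38·116·t^-0.62. Setting 0.38·116·t^-0.62 = 116·t^0.38/(23+t) gives 0.38(23+t) = t, so 0.62·t = 0.38×23.
t* = 0.38×23/0.62 = 14.1 min.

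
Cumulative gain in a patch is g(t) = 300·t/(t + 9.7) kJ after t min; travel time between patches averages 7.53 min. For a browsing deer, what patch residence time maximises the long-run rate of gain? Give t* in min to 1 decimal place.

Maximise g(t)/(T+t): set derivative to zero → g'(t)(T+t) = g(t).
g'(t) = 300·9.7/(t + 9.7)². Setting 300·9.7/(t+9.7)² = 300t/[(t+9.7)(7.53+t)] gives 9.7(7.53+t) = t(t+9.7), so t² = 9.7×7.53 = 73.04.
t* = √73.04 = 8.546 min.

8.5 min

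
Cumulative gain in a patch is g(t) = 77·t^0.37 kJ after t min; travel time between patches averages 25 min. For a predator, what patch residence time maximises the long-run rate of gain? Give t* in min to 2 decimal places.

14.68 min

By the marginal value theorem, leave when the instantaneous gain rate g'(t) equals the habitat-wide average g(t)/(T + t).
g'(t) = 0.37·77·t^-0.63. Setting 0.37·77·t^-0.63 = 77·t^0.37/(25+t) gives 0.37(25+t) = t, so 0.63·t = 0.37×25.
t* = 0.37×25/0.63 = 14.68 min.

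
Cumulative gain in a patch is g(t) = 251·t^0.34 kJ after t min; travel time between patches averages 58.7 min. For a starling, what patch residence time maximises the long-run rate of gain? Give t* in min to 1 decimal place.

30.2 min

By the marginal value theorem, leave when the instantaneous gain rate g'(t) equals the habitat-wide average g(t)/(T + t).
g'(t) = 0.34·251·t^-0.66. Setting 0.34·251·t^-0.66 = 251·t^0.34/(58.7+t) gives 0.34(58.7+t) = t, so 0.66·t = 0.34×58.7.
t* = 0.34×58.7/0.66 = 30.24 min.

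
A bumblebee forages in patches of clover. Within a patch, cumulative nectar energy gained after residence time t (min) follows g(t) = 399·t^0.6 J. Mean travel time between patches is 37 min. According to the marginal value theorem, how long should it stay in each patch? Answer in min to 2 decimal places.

55.50 min

Maximise g(t)/(T+t): set derivative to zero → g'(t)(T+t) = g(t).
g'(t) = 0.6·399·t^-0.4. Setting 0.6·399·t^-0.4 = 399·t^0.6/(37+t) gives 0.6(37+t) = t, so 0.40·t = 0.6×37.
t* = 0.6×37/0.40 = 55.5 min.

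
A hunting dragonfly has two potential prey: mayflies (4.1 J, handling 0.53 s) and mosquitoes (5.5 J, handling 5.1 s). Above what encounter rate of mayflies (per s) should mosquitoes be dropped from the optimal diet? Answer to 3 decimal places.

0.306 per s

The zero-one rule: include mosquitoes iff E₂/h₂ > λE₁/(1+λh₁). Equality gives the switch point.
λE₁h₂ = E₂ + λE₂h₁ ⇒ λ = E₂/(E₁h₂ − E₂h₁) = 5.5/(20.91 − 2.915) = 0.3056 per s.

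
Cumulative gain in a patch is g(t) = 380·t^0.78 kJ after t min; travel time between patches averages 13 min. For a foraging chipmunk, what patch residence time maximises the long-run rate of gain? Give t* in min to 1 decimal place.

46.1 min

By the marginal value theorem, leave when the instantaneous gain rate g'(t) equals the habitat-wide average g(t)/(T + t).
g'(t) = 0.78·380·t^-0.22. Setting 0.78·380·t^-0.22 = 380·t^0.78/(13+t) gives 0.78(13+t) = t, so 0.22·t = 0.78×13.
t* = 0.78×13/0.22 = 46.09 min.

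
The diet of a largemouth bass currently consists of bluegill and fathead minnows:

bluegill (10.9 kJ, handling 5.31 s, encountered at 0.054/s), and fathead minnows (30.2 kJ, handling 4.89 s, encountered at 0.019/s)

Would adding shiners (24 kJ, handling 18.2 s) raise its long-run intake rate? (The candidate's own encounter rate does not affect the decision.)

On bluegill and fathead minnows alone, R = ΣλE/(1+Σλh) = 1.162/1.38 = 0.8425 kJ/s.
Profitability of shiners: 24/18.2 = 1.319 kJ/s.
Since 1.319 > R, including shiners increases the long-run rate.

Yes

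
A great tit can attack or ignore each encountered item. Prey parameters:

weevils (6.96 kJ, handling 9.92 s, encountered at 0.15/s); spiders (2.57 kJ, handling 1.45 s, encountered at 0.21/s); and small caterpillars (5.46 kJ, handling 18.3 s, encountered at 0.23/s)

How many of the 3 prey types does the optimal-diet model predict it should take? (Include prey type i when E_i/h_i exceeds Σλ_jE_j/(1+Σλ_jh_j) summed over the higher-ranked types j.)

2

Profitabilities (E/h, kJ/s): spiders 1.77, weevils 0.702, small caterpillars 0.298. Add prey in this order while the next type's profitability exceeds the intake rate on those already taken.
Rate on top 1: 0.4137. weevils: 0.702 > 0.4137 → include.
Rate on top 2: 0.5671. small caterpillars: 0.298 < 0.5671 → exclude; stop.
Optimal diet: spiders, weevils — 2 of 3 types.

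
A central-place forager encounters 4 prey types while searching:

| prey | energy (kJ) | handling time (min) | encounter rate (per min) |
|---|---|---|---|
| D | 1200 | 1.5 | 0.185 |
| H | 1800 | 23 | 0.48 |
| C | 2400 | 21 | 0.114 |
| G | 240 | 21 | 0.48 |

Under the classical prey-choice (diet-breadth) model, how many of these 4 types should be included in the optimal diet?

1

E/h in descending order: D 800, C 114, H 78.3, G 11.4 kJ/min. The optimal diet is the largest prefix of this list for which every included type satisfies E_i/h_i > R on the types above it.
Rate on top 1: 173.8. C: 114 < 173.8 → exclude; stop.
Optimal diet: D — 1 of 4 types.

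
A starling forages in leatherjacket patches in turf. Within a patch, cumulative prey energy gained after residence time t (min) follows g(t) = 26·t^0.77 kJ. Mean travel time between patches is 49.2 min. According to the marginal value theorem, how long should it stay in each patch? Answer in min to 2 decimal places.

164.71 min

Maximise g(t)/(T+t): set derivative to zero → g'(t)(T+t) = g(t).
g'(t) = 0.77·26·t^-0.23. Setting 0.77·26·t^-0.23 = 26·t^0.77/(49.2+t) gives 0.77(49.2+t) = t, so 0.23·t = 0.77×49.2.
t* = 0.77×49.2/0.23 = 164.7 min.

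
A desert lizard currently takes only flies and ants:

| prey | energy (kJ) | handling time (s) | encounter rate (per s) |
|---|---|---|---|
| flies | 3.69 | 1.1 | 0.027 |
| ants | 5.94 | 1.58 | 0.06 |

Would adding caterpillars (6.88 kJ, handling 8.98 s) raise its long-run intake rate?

Intake rate on the current diet: R = (0.027×3.69 + 0.06×5.94) / (1 + 0.027×1.1 + 0.06×1.58) = 0.456/1.125 = 0.4055 kJ/s.
Profitability of caterpillars: 6.88/8.98 = 0.7661 kJ/s.
Since 0.7661 > R, including caterpillars increases the long-run rate.

Yes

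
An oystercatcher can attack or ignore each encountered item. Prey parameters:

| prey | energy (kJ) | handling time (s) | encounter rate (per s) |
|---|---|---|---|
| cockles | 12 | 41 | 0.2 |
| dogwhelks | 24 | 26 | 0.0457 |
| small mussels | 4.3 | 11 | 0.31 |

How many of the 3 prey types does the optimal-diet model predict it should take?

1

Rank by E/h (kJ/s): dogwhelks 0.923, small mussels 0.391, cockles 0.293. Include each in turn until the next type's E/h falls below the running intake rate.
Rate on top 1: 0.5012. small mussels: 0.391 < 0.5012 → exclude; stop.
Optimal diet: dogwhelks — 1 of 3 types.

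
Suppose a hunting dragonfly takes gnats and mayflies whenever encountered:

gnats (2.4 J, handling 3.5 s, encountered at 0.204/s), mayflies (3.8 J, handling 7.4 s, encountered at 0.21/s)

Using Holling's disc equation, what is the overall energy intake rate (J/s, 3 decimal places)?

0.394 J/s

R = Σλ_iE_i / (1 + Σλ_ih_i)
Numerator: 0.204×2.4 + 0.21×3.8 = 1.288
Denominator: 1 + 0.204×3.5 + 0.21×7.4 = 3.268
R = 1.288/3.268 = 0.394 J/s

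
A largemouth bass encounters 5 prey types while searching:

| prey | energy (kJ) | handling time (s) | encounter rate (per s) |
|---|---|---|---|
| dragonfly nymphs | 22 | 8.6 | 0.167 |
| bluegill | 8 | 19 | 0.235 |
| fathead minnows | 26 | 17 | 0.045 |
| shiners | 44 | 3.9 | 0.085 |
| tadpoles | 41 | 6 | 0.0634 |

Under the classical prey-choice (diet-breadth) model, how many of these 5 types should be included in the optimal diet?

2

Profitabilities (E/h, kJ/s): shiners 11.3, tadpoles 6.83, dragonfly nymphs 2.56, fathead minnows 1.53, bluegill 0.421. Add prey in this order while the next type's profitability exceeds the intake rate on those already taken.
Rate on top 1: 2.809. tadpoles: 6.83 > 2.809 → include.
Rate on top 2: 3.703. dragonfly nymphs: 2.56 < 3.703 → exclude; stop.
Optimal diet: shiners, tadpoles — 2 of 5 types.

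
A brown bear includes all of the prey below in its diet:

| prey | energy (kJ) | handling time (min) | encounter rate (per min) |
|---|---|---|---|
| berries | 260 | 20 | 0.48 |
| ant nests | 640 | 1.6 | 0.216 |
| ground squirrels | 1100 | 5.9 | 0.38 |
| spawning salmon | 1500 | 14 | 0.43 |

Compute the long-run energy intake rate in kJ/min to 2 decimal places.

R = (0.48×260 + 0.216×640 + 0.38×1100 + 0.43×1500) / (1 + 0.48×20 + 0.216×1.6 + 0.38×5.9 + 0.43×14) = 1326/19.21 = 69.04 kJ/min.

69.04 kJ/min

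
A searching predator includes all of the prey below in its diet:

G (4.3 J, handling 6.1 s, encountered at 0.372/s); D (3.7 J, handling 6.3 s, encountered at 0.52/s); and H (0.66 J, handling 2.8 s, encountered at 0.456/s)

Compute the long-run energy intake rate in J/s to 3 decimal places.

Energy encountered per unit search time: 0.372×4.3 + 0.52×3.7 + 0.456×0.66 = 3.825 J/s.
Handling time per unit search time: 0.372×6.1 + 0.52×6.3 + 0.456×2.8 = 6.822.
Rate = 3.825/(1 + 6.822) = 0.4889 J/s.

0.489 J/s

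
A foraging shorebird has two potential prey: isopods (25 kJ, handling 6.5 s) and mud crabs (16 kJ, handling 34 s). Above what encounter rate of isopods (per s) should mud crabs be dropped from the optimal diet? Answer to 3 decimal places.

Drop mud crabs once their profitability E₂/h₂ falls below the rate achievable on isopods alone: E₂/h₂ = λE₁/(1 + λh₁).
Solve for λ: λE₁h₂ = E₂(1 + λh₁) → λ(E₁h₂ − E₂h₁) = E₂ → λ = E₂/(E₁h₂ − E₂h₁).
λ = 16/(25×34 − 16×6.5) = 16/746 = 0.02145 per s.

0.021 per s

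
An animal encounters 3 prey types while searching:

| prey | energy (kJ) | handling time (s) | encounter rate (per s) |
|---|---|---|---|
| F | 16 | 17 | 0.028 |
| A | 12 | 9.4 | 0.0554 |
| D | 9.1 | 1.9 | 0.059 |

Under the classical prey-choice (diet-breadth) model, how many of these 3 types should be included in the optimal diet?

3

Rank by E/h (kJ/s): D 4.79, A 1.28, F 0.941. Include each in turn until the next type's E/h falls below the running intake rate.
Rate on top 1: 0.4828. A: 1.28 > 0.4828 → include.
Rate on top 2: 0.7359. F: 0.941 > 0.7359 → include.
Optimal diet: D, A, F — 3 of 3 types.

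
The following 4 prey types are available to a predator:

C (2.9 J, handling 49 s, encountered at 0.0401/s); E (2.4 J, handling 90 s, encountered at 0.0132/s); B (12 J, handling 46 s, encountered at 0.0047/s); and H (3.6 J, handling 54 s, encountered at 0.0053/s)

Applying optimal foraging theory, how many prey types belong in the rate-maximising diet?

Profitabilities (E/h, J/s): B 0.261, H 0.0667, C 0.0592, E 0.0267. Add prey in this order while the next type's profitability exceeds the intake rate on those already taken.
Rate on top 1: 0.04637. H: 0.0667 > 0.04637 → include.
Rate on top 2: 0.05024. C: 0.0592 > 0.05024 → include.
Rate on top 3: 0.05531. E: 0.0267 < 0.05531 → exclude; stop.
Optimal diet: B, H, C — 3 of 4 types.

3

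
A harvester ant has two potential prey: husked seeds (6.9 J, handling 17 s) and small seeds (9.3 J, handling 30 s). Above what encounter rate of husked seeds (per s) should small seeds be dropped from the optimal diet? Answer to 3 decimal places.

0.190 per s

At the threshold, the rate on husked seeds alone equals the profitability of small seeds: λ·6.9/(1 + λ·17) = 9.3/30 = 0.31.
Rearranging, λ(6.9 − 0.31×17) = 0.31, so λ = 0.31/1.63 = 0.1902 per s.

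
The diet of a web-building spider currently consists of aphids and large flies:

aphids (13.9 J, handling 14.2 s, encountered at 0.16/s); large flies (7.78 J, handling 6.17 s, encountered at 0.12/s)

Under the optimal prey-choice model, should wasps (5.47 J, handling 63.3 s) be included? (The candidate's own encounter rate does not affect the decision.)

Intake rate on the current diet: R = (0.16×13.9 + 0.12×7.78) / (1 + 0.16×14.2 + 0.12×6.17) = 3.158/4.012 = 0.787 J/s.
wasps: E/h = 5.47/63.3 = 0.08641 J/s.
Since 0.08641 < R, time spent handling wasps is better spent searching.

No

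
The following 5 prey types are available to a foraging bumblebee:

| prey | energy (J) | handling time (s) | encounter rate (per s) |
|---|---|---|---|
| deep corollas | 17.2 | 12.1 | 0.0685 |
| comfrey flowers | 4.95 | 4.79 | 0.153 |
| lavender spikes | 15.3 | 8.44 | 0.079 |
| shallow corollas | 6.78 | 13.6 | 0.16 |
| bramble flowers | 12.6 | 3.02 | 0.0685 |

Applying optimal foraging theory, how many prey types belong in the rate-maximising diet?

3

E/h in descending order: bramble flowers 4.17, lavender spikes 1.81, deep corollas 1.42, comfrey flowers 1.03, shallow corollas 0.499 J/s. The optimal diet is the largest prefix of this list for which every included type satisfies E_i/h_i > R on the types above it.
Rate on top 1: 0.7152. lavender spikes: 1.81 > 0.7152 → include.
Rate on top 2: 1.106. deep corollas: 1.42 > 1.106 → include.
Rate on top 3: 1.203. comfrey flowers: 1.03 < 1.203 → exclude; stop.
Optimal diet: bramble flowers, lavender spikes, deep corollas — 3 of 5 types.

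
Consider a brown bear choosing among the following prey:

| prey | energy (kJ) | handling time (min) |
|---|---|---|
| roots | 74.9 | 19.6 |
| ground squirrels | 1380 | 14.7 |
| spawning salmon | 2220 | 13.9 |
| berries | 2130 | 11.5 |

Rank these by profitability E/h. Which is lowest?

roots

Profitability E/h (kJ/min): roots = 74.9/19.6 = 3.82, ground squirrels = 1380/14.7 = 93.9, spawning salmon = 2220/13.9 = 160, berries = 2130/11.5 = 185.
Ranked: berries > spawning salmon > ground squirrels > roots.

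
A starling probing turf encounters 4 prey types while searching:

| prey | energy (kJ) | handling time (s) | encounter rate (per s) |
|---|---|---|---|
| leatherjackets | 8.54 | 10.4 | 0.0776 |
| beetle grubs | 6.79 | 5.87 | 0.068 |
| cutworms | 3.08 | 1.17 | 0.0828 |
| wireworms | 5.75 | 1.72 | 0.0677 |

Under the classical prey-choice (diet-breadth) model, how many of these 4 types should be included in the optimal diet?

Profitabilities (E/h, kJ/s): wireworms 3.34, cutworms 2.63, beetle grubs 1.16, leatherjackets 0.821. Add prey in this order while the next type's profitability exceeds the intake rate on those already taken.
Rate on top 1: 0.3487. cutworms: 2.63 > 0.3487 → include.
Rate on top 2: 0.531. beetle grubs: 1.16 > 0.531 → include.
Rate on top 3: 0.6859. leatherjackets: 0.821 > 0.6859 → include.
Optimal diet: wireworms, cutworms, beetle grubs, leatherjackets — 4 of 4 types.

4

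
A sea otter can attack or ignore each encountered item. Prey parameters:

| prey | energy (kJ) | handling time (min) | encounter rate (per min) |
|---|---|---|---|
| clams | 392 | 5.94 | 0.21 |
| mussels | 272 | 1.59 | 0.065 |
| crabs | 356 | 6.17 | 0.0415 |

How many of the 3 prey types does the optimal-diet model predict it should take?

Profitabilities (E/h, kJ/min): mussels 171, clams 66, crabs 57.7. Add prey in this order while the next type's profitability exceeds the intake rate on those already taken.
Rate on top 1: 16.02. clams: 66 > 16.02 → include.
Rate on top 2: 42.54. crabs: 57.7 > 42.54 → include.
Optimal diet: mussels, clams, crabs — 3 of 3 types.

3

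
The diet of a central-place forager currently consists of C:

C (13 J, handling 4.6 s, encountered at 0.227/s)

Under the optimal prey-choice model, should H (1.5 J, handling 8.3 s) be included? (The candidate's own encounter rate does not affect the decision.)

No

Current rate: (0.227×13)/(1 + 0.227×4.6) = 1.444 J/s.
H: E/h = 1.5/8.3 = 0.1807 J/s.
0.1807 < 1.444, so adding H would lower the average — exclude it.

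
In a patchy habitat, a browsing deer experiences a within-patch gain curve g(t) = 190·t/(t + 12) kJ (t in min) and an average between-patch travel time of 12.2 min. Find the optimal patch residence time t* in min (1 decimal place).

12.1 min

By the marginal value theorem, leave when the instantaneous gain rate g'(t) equals the habitat-wide average g(t)/(T + t).
g'(t) = 190·12/(t + 12)². Setting 190·12/(t+12)² = 190t/[(t+12)(12.2+t)] gives 12(12.2+t) = t(t+12), so t² = 12×12.2 = 146.4.
t* = √146.4 = 12.1 min.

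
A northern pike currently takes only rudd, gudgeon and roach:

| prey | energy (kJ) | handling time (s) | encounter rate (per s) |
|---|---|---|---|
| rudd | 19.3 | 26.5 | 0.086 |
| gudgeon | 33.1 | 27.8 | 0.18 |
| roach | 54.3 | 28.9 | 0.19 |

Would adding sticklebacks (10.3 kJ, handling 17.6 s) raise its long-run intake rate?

On rudd, gudgeon and roach alone, R = ΣλE/(1+Σλh) = 17.93/13.77 = 1.302 kJ/s.
Profitability of sticklebacks: 10.3/17.6 = 0.5852 kJ/s.
Since 0.5852 < R, time spent handling sticklebacks is better spent searching.

No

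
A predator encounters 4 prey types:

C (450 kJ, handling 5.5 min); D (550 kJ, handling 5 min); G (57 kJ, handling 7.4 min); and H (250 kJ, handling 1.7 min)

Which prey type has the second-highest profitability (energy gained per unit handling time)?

D

In descending order of E/h:
H: 250/1.7 = 147 kJ/min
D: 550/5 = 110 kJ/min
C: 450/5.5 = 81.8 kJ/min
G: 57/7.4 = 7.7 kJ/min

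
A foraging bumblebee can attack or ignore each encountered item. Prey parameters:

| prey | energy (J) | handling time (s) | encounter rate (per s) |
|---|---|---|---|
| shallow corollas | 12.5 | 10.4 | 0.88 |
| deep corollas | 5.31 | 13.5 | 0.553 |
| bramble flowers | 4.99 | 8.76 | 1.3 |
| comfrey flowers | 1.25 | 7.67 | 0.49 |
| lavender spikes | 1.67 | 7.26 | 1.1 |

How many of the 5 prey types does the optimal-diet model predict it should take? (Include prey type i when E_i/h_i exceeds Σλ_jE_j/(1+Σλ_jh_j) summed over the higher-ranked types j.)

Profitabilities (E/h, J/s): shallow corollas 1.2, bramble flowers 0.57, deep corollas 0.393, lavender spikes 0.23, comfrey flowers 0.163. Add prey in this order while the next type's profitability exceeds the intake rate on those already taken.
Rate on top 1: 1.084. bramble flowers: 0.57 < 1.084 → exclude; stop.
Optimal diet: shallow corollas — 1 of 5 types.

1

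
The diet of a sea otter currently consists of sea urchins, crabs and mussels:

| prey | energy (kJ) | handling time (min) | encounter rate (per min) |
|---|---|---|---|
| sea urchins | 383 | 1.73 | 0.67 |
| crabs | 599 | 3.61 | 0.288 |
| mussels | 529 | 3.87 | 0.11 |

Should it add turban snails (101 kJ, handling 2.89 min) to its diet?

On sea urchins, crabs and mussels alone, R = ΣλE/(1+Σλh) = 487.3/3.624 = 134.5 kJ/min.
turban snails: E/h = 101/2.89 = 34.95 kJ/min.
Since 34.95 < R, time spent handling turban snails is better spent searching.

No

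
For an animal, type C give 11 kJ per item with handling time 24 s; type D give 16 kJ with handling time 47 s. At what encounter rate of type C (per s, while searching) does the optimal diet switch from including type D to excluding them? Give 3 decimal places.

0.120 per s

At the threshold, the rate on type C alone equals the profitability of type D: λ·11/(1 + λ·24) = 16/47 = 0.3404.
Rearranging, λ(11 − 0.3404×24) = 0.3404, so λ = 0.3404/2.83 = 0.1203 per s.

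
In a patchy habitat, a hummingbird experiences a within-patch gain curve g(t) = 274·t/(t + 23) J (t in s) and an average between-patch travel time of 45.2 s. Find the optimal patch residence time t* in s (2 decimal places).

32.24 s

By the marginal value theorem, leave when the instantaneous gain rate g'(t) equals the habitat-wide average g(t)/(T + t).
g'(t) = 274·23/(t + 23)². Setting 274·23/(t+23)² = 274t/[(t+23)(45.2+t)] gives 23(45.2+t) = t(t+23), so t² = 23×45.2 = 1040.
t* = √1040 = 32.24 s.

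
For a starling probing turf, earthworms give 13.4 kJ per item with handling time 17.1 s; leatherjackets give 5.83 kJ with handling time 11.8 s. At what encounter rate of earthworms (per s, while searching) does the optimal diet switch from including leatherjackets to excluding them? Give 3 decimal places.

Drop leatherjackets once their profitability E₂/h₂ falls below the rate achievable on earthworms alone: E₂/h₂ = λE₁/(1 + λh₁).
Solve for λ: λE₁h₂ = E₂(1 + λh₁) → λ(E₁h₂ − E₂h₁) = E₂ → λ = E₂/(E₁h₂ − E₂h₁).
λ = 5.83/(13.4×11.8 − 5.83×17.1) = 5.83/58.43 = 0.09978 per s.

0.100 per s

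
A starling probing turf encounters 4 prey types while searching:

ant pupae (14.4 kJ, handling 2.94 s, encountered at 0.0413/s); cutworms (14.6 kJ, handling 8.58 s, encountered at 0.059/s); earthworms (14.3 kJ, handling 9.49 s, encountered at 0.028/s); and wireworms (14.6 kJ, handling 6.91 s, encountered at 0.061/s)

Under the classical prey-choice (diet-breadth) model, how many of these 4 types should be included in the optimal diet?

E/h in descending order: ant pupae 4.9, wireworms 2.11, cutworms 1.7, earthworms 1.51 kJ/s. The optimal diet is the largest prefix of this list for which every included type satisfies E_i/h_i > R on the types above it.
Rate on top 1: 0.5303. wireworms: 2.11 > 0.5303 → include.
Rate on top 2: 0.9627. cutworms: 1.7 > 0.9627 → include.
Rate on top 3: 1.145. earthworms: 1.51 > 1.145 → include.
Optimal diet: ant pupae, wireworms, cutworms, earthworms — 4 of 4 types.

4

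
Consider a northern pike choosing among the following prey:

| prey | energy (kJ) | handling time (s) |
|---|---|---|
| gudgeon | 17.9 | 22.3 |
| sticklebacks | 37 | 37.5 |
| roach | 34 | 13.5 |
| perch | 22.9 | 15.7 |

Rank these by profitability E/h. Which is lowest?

gudgeon

In descending order of E/h:
roach: 34/13.5 = 2.52 kJ/s
perch: 22.9/15.7 = 1.46 kJ/s
sticklebacks: 37/37.5 = 0.987 kJ/s
gudgeon: 17.9/22.3 = 0.803 kJ/s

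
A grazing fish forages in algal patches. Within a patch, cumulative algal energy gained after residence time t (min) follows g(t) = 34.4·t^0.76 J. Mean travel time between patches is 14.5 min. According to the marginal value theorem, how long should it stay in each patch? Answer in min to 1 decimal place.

Maximise g(t)/(T+t): set derivative to zero → g'(t)(T+t) = g(t).
g'(t) = 0.76·34.4·t^-0.24. Setting 0.76·34.4·t^-0.24 = 34.4·t^0.76/(14.5+t) gives 0.76(14.5+t) = t, so 0.24·t = 0.76×14.5.
t* = 0.76×14.5/0.24 = 45.92 min.

45.9 min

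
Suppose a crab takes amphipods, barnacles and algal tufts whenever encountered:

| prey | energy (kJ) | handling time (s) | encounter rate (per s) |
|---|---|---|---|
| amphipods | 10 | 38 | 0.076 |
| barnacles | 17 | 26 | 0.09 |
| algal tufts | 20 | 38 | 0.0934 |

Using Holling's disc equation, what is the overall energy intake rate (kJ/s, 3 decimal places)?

R = Σλ_iE_i / (1 + Σλ_ih_i)
Numerator: 0.076×10 + 0.09×17 + 0.0934×20 = 4.158
Denominator: 1 + 0.076×38 + 0.09×26 + 0.0934×38 = 9.777
R = 4.158/9.777 = 0.4253 kJ/s

0.425 kJ/s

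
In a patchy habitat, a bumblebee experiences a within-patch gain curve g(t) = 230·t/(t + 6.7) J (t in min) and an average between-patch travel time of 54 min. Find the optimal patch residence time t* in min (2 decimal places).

19.02 min

By the marginal value theorem, leave when the instantaneous gain rate g'(t) equals the habitat-wide average g(t)/(T + t).
g'(t) = 230·6.7/(t + 6.7)². Setting 230·6.7/(t+6.7)² = 230t/[(t+6.7)(54+t)] gives 6.7(54+t) = t(t+6.7), so t² = 6.7×54 = 361.8.
t* = √361.8 = 19.02 min.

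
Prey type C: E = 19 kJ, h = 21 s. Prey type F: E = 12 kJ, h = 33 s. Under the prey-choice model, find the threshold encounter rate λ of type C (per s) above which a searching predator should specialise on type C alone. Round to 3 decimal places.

Drop type F once their profitability E₂/h₂ falls below the rate achievable on type C alone: E₂/h₂ = λE₁/(1 + λh₁).
Solve for λ: λE₁h₂ = E₂(1 + λh₁) → λ(E₁h₂ − E₂h₁) = E₂ → λ = E₂/(E₁h₂ − E₂h₁).
λ = 12/(19×33 − 12×21) = 12/375 = 0.032 per s.

0.032 per s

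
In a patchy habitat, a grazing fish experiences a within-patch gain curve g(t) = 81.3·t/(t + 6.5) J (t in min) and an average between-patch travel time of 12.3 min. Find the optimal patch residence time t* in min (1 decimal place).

Maximise g(t)/(T+t): set derivative to zero → g'(t)(T+t) = g(t).
g'(t) = 81.3·6.5/(t + 6.5)². Setting 81.3·6.5/(t+6.5)² = 81.3t/[(t+6.5)(12.3+t)] gives 6.5(12.3+t) = t(t+6.5), so t² = 6.5×12.3 = 79.95.
t* = √79.95 = 8.941 min.

8.9 min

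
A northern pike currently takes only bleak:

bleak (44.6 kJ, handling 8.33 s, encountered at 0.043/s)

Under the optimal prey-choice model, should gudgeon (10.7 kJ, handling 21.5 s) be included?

On bleak alone, R = ΣλE/(1+Σλh) = 1.918/1.358 = 1.412 kJ/s.
Profitability of gudgeon: 10.7/21.5 = 0.4977 kJ/s.
0.4977 < 1.412, so adding gudgeon would lower the average — exclude it.

No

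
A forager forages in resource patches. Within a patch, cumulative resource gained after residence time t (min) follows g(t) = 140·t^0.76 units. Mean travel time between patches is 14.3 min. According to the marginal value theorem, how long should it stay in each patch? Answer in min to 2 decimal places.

Maximise g(t)/(T+t): set derivative to zero → g'(t)(T+t) = g(t).
g'(t) = 0.76·140·t^-0.24. Setting 0.76·140·t^-0.24 = 140·t^0.76/(14.3+t) gives 0.76(14.3+t) = t, so 0.24·t = 0.76×14.3.
t* = 0.76×14.3/0.24 = 45.28 min.

45.28 min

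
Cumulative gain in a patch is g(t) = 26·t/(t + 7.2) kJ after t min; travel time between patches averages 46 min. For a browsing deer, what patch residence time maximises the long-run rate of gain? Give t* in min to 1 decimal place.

18.2 min

Maximise g(t)/(T+t): set derivative to zero → g'(t)(T+t) = g(t).
g'(t) = 26·7.2/(t + 7.2)². Setting 26·7.2/(t+7.2)² = 26t/[(t+7.2)(46+t)] gives 7.2(46+t) = t(t+7.2), so t² = 7.2×46 = 331.2.
t* = √331.2 = 18.2 min.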